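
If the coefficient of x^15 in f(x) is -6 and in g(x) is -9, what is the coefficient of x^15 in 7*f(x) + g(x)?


Scalar multiplication scales coefficients: 7 * -6 = -42.
Then add the g coefficient: -42 + -9
= -51

-51


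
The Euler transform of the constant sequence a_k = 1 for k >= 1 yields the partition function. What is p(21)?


The Euler transform converts the sequence a_k = 1 into the number of integer partitions.
Using the recurrence or dynamic programming:
p(21) = 792

792


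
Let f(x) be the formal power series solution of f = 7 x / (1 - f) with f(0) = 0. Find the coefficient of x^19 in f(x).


Apply Lagrange inversion: f = 7 x * phi(f) with phi(t) = 1/(1 - t), so
[x^n] f = 7^n * (1/n) [t^(n-1)] phi(t)^n = 7^n * (1/n) [t^(n-1)] (1 - t)^(-n) = 7^n * (1/n) C(2n - 2, n - 1) = 7^n * C_{n-1}.
For n = 19: C_18 = C(36, 18) / 19 = 9075135300/19 = 477638700.
With the 7^19 = 11398895185373143 factor, the coefficient is 11398895185373143 * 477638700 = 5444553477777887037434100.

5444553477777887037434100


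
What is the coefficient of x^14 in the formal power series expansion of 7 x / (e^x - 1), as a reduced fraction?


The exponential generating function for Bernoulli numbers is
x / (e^x - 1) = sum_{k>=0} B_k x^k / k!.
So the coefficient of x^14 in 7 x / (e^x - 1) is 7 B_14 / 14!.
Computing: B_14 = 7/6, 14! = 87178291200, giving
7 * 7/6 / 87178291200 = 1/10674892800.

1/10674892800


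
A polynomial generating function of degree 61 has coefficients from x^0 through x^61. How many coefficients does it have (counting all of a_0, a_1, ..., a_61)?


A polynomial of degree 61 takes the form a_0 + a_1 x + ... + a_61 x^61.
The number of coefficients is 61 + 1 = 62.

62


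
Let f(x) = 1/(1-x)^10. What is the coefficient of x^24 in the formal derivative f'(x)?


Differentiate: d/dx [ 1/(1-x)^r ] = r / (1-x)^(r+1).
Here r = 10, so f'(x) = 10 / (1-x)^11.
The expansion of 1/(1-x)^(r+1) has coefficient of x^n equal to C(n+r, r).
So the coefficient of x^24 in f'(x) is
10 * C(34, 10) = 10 * 131128140 = 1311281400

1311281400


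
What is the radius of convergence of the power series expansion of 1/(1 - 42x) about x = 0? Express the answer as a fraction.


Expanding 1/(1 - 42x) = sum_{k>=0} 42^k x^k, the series converges when |42x| < 1, i.e., |x| < 1/42.
So the radius of convergence is 1/42 = 1/42.

1/42


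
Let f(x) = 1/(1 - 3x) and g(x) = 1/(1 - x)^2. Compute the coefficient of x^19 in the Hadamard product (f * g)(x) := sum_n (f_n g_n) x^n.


f has coefficients f_k = 3^k. For g = 1/(1 - x)^2 the coefficient is g_k = C(k + 1, 1) = k + 1. The Hadamard coefficient is (f * g)_k = 3^k * (k + 1).
For k = 19: 3^19 * 20 = 1162261467 * 20 = 23245229340.

23245229340


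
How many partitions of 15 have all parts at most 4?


Using the generating function (1-x)^(-1)(1-x^2)^(-1)...(1-x^4)^(-1),
the coefficient of x^15 counts these restricted partitions.
Result = 54

54


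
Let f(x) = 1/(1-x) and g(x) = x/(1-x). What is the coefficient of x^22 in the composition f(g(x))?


First simplify the composition: f(g(x)) = 1/(1 - x/(1-x)) = (1-x)/((1-x) - x) = (1-x)/(1-2x).
Now extract the coefficient. Write (1-x)/(1-2x) = 1/(1-2x) - x/(1-2x).
The coefficient of x^n in 1/(1-2x) is 2^n, and in x/(1-2x) is 2^(n-1) (for n >= 1).
So the coefficient of x^22 is 2^22 - 2^21 = 4194304 - 2097152 = 2097152.

2097152


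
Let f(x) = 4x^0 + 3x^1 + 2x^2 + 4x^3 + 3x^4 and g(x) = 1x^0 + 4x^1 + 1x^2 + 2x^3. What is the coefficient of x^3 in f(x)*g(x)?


Cauchy product at x^3:
4*2 + 3*1 + 2*4 + 4*1
= 23

23


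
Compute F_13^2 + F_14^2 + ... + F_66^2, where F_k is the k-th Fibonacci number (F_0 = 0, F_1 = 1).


There is a standard identity sum_{k=0}^{N} F_k^2 = F_N * F_{N+1} (proved inductively from the telescoping relation F_k^2 = F_k F_{k+1} - F_{k-1} F_k). Then
sum_{k=13}^{66} F_k^2 = F_66 F_67 - F_12 F_13.
Computing: F_66 = 27777890035288, F_67 = 44945570212853, F_12 = 144, F_13 = 233.
Sum = 27777890035288 * 44945570212853 - 144 * 233 = 1248493106945946501841123112.

1248493106945946501841123112


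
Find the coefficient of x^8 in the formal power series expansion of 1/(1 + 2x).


Write 1/(1 + c x) = 1/(1 - (-c) x) and apply the geometric-series identity
1/(1 - y) = sum_{k>=0} y^k to get 1/(1 + c x) = sum_{k>=0} (-c)^k x^k.
So the coefficient of x^k is (-c)^k = (-1)^k * c^k.
Here c = 2 and k = 8:
(-2)^8 = 1 * 256 = 256

256


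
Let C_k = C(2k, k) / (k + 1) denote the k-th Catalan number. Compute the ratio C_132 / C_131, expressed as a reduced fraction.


Using C_k = (2k)! / (k! (k+1)!), the ratio C_{k+1}/C_k simplifies to
C_{k+1}/C_k = [(2k+2)! / ((k+1)! (k+2)!)] * [k! (k+1)! / (2k)!]
 = (2k+2)(2k+1) / ((k+1)(k+2)) = 2(2k+1) / (k+2).
For k = 131: 2(2*131 + 1) / (131 + 2) = 526/133 = 526/133.

526/133


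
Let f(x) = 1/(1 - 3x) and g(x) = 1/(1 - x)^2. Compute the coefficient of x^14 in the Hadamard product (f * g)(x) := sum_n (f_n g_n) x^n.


f has coefficients f_k = 3^k. For g = 1/(1 - x)^2 the coefficient is g_k = C(k + 1, 1) = k + 1. The Hadamard coefficient is (f * g)_k = 3^k * (k + 1).
For k = 14: 3^14 * 15 = 4782969 * 15 = 71744535.

71744535


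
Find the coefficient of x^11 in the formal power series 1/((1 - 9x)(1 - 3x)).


By partial fractions or Cauchy convolution:
The coefficient equals sum_{k=0}^{11} 9^k * 3^(11-k).
= 47071500840

47071500840


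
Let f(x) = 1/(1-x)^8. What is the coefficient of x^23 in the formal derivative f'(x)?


Differentiate: d/dx [ 1/(1-x)^r ] = r / (1-x)^(r+1).
Here r = 8, so f'(x) = 8 / (1-x)^9.
The expansion of 1/(1-x)^(r+1) has coefficient of x^n equal to C(n+r, r).
So the coefficient of x^23 in f'(x) is
8 * C(31, 8) = 8 * 7888725 = 63109800

63109800


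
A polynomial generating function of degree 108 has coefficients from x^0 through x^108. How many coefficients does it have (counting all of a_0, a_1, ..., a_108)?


A polynomial of degree 108 takes the form a_0 + a_1 x + ... + a_108 x^108.
The number of coefficients is 108 + 1 = 109.

109


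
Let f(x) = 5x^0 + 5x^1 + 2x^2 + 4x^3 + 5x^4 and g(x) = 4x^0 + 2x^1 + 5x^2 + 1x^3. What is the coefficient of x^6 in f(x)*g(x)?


Cauchy product at x^6:
4*1 + 5*5
= 29

29


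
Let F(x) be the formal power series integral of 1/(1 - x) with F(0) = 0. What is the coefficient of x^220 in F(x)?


1/(1 - x) = sum_{k>=0} x^k. Integrating termwise and using F(0) = 0 gives
F(x) = sum_{k>=0} x^(k+1) / (k+1) = sum_{m>=1} x^m / m = -ln(1 - x).
So the coefficient of x^220 is 1/220 = 1/220.

1/220


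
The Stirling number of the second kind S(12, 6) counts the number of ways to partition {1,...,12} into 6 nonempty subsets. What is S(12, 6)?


Using the explicit formula S(n,k) = (1/k!) sum_{j=0}^{k} (-1)^(k-j) C(k,j) j^n:
S(12, 6) = 1323652
Equivalently, S(n,k) is n! times the coefficient of x^n in the EGF (e^x - 1)^k / k!.

1323652


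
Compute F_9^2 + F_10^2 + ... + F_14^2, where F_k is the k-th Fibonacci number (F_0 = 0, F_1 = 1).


There is a standard identity sum_{k=0}^{N} F_k^2 = F_N * F_{N+1} (proved inductively from the telescoping relation F_k^2 = F_k F_{k+1} - F_{k-1} F_k). Then
sum_{k=9}^{14} F_k^2 = F_14 F_15 - F_8 F_9.
Computing: F_14 = 377, F_15 = 610, F_8 = 21, F_9 = 34.
Sum = 377 * 610 - 21 * 34 = 229256.

229256


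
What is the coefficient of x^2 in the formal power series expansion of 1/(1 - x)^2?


The expansion 1/(1 - x)^r = sum_{k>=0} C(k + r - 1, r - 1) x^k follows from the multiset / negative-binomial theorem (or from repeated differentiation of the geometric series).
For r = 2 and k = 2:
C(3, 1) = 6 / (1 * 2) = 3.

3


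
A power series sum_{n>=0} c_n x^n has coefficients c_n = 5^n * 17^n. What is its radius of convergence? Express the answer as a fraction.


By the root test (Cauchy-Hadamard), the radius is R = 1 / limsup_n |c_n|^(1/n).
Here |c_n|^(1/n) = (5^n * 17^n)^(1/n) = 5 * 17 = 85 for all n.
So R = 1/85 = 1/85.

1/85


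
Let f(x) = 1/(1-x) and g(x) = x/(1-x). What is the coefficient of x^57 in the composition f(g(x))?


First simplify the composition: f(g(x)) = 1/(1 - x/(1-x)) = (1-x)/((1-x) - x) = (1-x)/(1-2x).
Now extract the coefficient. Write (1-x)/(1-2x) = 1/(1-2x) - x/(1-2x).
The coefficient of x^n in 1/(1-2x) is 2^n, and in x/(1-2x) is 2^(n-1) (for n >= 1).
So the coefficient of x^57 is 2^57 - 2^56 = 144115188075855872 - 72057594037927936 = 72057594037927936.

72057594037927936


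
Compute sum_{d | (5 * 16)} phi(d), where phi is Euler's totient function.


First, 5 * 16 = 80. One classical identity is sum_{d | n} phi(d) = n (each k in [1, n] has a unique gcd with n, and among the k's with gcd(k, n) = n/d there are phi(d) of them). So the sum equals 80. We also verify directly:
Divisors of 80: 1, 2, 4, 5, 8, 10, 16, 20, 40, 80.
phi values: 1, 1, 2, 4, 4, 4, 8, 8, 16, 32.
Sum = 80.

80


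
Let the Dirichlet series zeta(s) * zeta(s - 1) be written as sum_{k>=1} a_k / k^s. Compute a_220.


Convolution gives a_k = sum_{d | k} d * 1 = sum_{d | k} d = sigma(k), the sum of positive divisors of k.
For k = 220, the divisors are 1, 2, 4, 5, 10, 11, 20, 22, 44, 55, 110, 220, so
sigma(220) = 1 + 2 + 4 + 5 + 10 + 11 + 20 + 22 + 44 + 55 + 110 + 220 = 504.

504


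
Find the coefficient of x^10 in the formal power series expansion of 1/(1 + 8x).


Write 1/(1 + c x) = 1/(1 - (-c) x) and apply the geometric-series identity
1/(1 - y) = sum_{k>=0} y^k to get 1/(1 + c x) = sum_{k>=0} (-c)^k x^k.
So the coefficient of x^k is (-c)^k = (-1)^k * c^k.
Here c = 8 and k = 10:
(-8)^10 = 1 * 1073741824 = 1073741824

1073741824


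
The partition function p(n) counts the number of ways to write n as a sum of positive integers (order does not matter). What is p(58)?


Using the generating function prod_{k>=1} 1/(1-x^k), we compute p(58).
By dynamic programming over parts 1 through 58:
p(58) = 715220

715220


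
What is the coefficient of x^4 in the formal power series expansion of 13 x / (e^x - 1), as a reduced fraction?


The exponential generating function for Bernoulli numbers is
x / (e^x - 1) = sum_{k>=0} B_k x^k / k!.
So the coefficient of x^4 in 13 x / (e^x - 1) is 13 B_4 / 4!.
Computing: B_4 = -1/30, 4! = 24, giving
13 * -1/30 / 24 = -13/720.

-13/720


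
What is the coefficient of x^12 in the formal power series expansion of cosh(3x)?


The Maclaurin series is cosh(t) = sum_{m>=0} t^(2m) / (2m)!, so substituting t = 3x, only even powers of x are nonzero, with coefficient of x^(2m) equal to 3^(2m) / (2m)!.
For x^12 the coefficient is 3^12/12! = 531441/479001600 = 2187/1971200.

2187/1971200


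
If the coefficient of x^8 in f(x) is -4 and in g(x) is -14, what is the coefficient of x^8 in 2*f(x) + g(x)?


Scalar multiplication scales coefficients: 2 * -4 = -8.
Then add the g coefficient: -8 + -14
= -22

-22


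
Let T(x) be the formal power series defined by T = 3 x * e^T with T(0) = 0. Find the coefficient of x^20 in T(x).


Apply the Lagrange inversion formula: if T = 3 x * phi(T) with phi(t) = e^t, then
[x^n] T = 3^n * (1/n) [t^(n-1)] phi(t)^n = 3^n * (1/n) [t^(n-1)] e^(n t) = 3^n * (1/n) * n^(n-1) / (n-1)! = 3^n * n^(n-1) / n!.
When c = 1 this is the Cayley count of rooted labeled trees on n vertices, divided by n!.
For n = 20: 3^20 * 20^19 / 20! = 3486784401 * 5242880000000000000000000/2432902008176640000 = 17006112000000000000000/2263261.

17006112000000000000000/2263261


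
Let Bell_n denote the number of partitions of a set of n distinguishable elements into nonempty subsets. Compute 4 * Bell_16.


Bell_16 can be computed from the Bell triangle or from Dobinski's identity Bell_n = (1/e) * sum_{k>=0} k^n / k!.
Computing Bell_16 = 10480142147.
Then 4 * 10480142147 = 41920568588.

41920568588


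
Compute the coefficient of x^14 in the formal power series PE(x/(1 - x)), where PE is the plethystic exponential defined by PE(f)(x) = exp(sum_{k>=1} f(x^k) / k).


For f(x) = x/(1 - x) we have
sum_{k>=1} f(x^k) / k = sum_{k>=1} (1/k) * x^k / (1 - x^k) = sum_{k, m >= 1} x^(k m) / k,
which after exponentiating simplifies to
PE(x/(1 - x)) = prod_{k>=1} 1 / (1 - x^k).
This is the generating function for the partition function p(n), so the coefficient of x^14 is p(14).
Computing p(14) by dynamic programming over parts 1, 2, ..., 14: p(14) = 135.

135


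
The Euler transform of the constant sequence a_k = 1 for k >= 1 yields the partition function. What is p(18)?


The Euler transform converts the sequence a_k = 1 into the number of integer partitions.
Using the recurrence or dynamic programming:
p(18) = 385

385


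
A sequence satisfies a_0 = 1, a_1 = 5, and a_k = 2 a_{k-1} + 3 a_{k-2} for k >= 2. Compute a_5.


The characteristic equation is t^2 - 2 t - 3 = 0, with roots r_1 = 3 and r_2 = -1 (so c_1 = r_1 + r_2, c_2 = -r_1 r_2 as required).
One can use the closed form a_n = A r_1^n + B r_2^n, but direct iteration is more reliable:
a_0 = 1, a_1 = 5, a_2 = 13, a_3 = 41, a_4 = 121, a_5 = 365.
So a_5 = 365.

365


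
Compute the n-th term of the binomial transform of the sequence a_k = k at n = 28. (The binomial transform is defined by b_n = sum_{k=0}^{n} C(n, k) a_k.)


With a_k = k, b_n = sum_{k=0}^{n} C(n, k) k. Using k * C(n, k) = n * C(n-1, k-1) gives b_n = n * sum_{k>=1} C(n-1, k-1) = n * 2^(n-1).
For n = 28: 28 * 2^27 = 28 * 134217728 = 3758096384.

3758096384


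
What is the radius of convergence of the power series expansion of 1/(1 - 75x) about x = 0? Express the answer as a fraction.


Expanding 1/(1 - 75x) = sum_{k>=0} 75^k x^k, the series converges when |75x| < 1, i.e., |x| < 1/75.
So the radius of convergence is 1/75 = 1/75.

1/75


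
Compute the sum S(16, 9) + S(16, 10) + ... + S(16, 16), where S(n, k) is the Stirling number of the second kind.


By definition, S(n, k) counts partitions of an n-set into exactly k nonempty blocks.
Computing row n = 16 for k = 9..16:
S(16, k): 820784250, 193754990, 28936908, 2757118, 165620, 6020, 120, 1
Sum = 1046405027.

1046405027


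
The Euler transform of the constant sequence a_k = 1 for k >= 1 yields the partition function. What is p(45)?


The Euler transform converts the sequence a_k = 1 into the number of integer partitions.
Using the recurrence or dynamic programming:
p(45) = 89134

89134


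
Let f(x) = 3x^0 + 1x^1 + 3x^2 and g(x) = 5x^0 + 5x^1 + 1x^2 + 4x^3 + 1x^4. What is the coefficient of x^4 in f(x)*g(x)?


Cauchy product at x^4:
3*1 + 1*4 + 3*1
= 10

10


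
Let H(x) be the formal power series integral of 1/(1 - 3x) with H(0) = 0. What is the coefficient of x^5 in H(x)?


1/(1 - 3x) = sum_{k>=0} 3^k x^k. Integrating termwise with H(0) = 0:
H(x) = sum_{k>=0} 3^k x^(k+1) / (k+1) = sum_{m>=1} 3^(m-1) x^m / m.
For m = 5: 3^4/5 = 81/5 = 81/5.

81/5


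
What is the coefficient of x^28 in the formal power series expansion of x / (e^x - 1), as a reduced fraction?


The exponential generating function for Bernoulli numbers is
x / (e^x - 1) = sum_{k>=0} B_k x^k / k!.
So the coefficient of x^28 in x / (e^x - 1) is B_28 / 28!.
Computing: B_28 = -23749461029/870, 28! = 304888344611713860501504000000, giving
-23749461029/870 / 304888344611713860501504000000 = -3392780147/37893265687455865519472640000000.

-3392780147/37893265687455865519472640000000


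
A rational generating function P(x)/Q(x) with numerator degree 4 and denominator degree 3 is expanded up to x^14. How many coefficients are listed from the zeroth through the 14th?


Expanding up to x^14 gives the coefficients for x^0, x^1, ..., x^14.
That is 14 + 1 = 15 coefficients in total.

15


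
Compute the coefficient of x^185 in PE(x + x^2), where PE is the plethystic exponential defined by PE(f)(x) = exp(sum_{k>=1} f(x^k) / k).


With f(x) = x + x^2, the exponent is sum_{k>=1} (x^k + x^(2k)) / k = -ln(1 - x) - ln(1 - x^2). Exponentiating:
PE(x + x^2) = 1 / ((1 - x)(1 - x^2)).
This is the generating function for partitions of n into parts of size 1 or 2. The number of 2's can be any j in 0..92, and the rest are 1's, so
[x^185] = floor(185/2) + 1 = 93.

93


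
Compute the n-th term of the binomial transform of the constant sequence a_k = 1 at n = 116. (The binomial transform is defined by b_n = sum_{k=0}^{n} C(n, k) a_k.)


With a_k = 1 for all k, b_n = sum_{k=0}^{n} C(n, k) = 2^n by the binomial theorem.
For n = 116: 2^116 = 83076749736557242056487941267521536.

83076749736557242056487941267521536


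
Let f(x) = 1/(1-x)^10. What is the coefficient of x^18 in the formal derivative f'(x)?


Differentiate: d/dx [ 1/(1-x)^r ] = r / (1-x)^(r+1).
Here r = 10, so f'(x) = 10 / (1-x)^11.
The expansion of 1/(1-x)^(r+1) has coefficient of x^n equal to C(n+r, r).
So the coefficient of x^18 in f'(x) is
10 * C(28, 10) = 10 * 13123110 = 131231100

131231100


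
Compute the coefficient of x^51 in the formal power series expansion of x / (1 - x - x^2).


Let f(x) = sum_{k>=0} a_k x^k. Multiplying f(x) * (1 - x - x^2) = x and matching coefficients gives a_0 = 0, a_1 = 1, and a_k = a_{k-1} + a_{k-2} for k >= 2. These are the Fibonacci numbers F_k.
Iterating from F_0 = 0, F_1 = 1:
F_0=0, F_1=1, F_2=1, F_3=2, F_4=3, F_5=5, F_6=8, F_7=13, F_8=21, F_9=34, ...
F_51 = 20365011074.

20365011074


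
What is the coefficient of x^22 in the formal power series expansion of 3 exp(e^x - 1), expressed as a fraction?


exp(e^x - 1) is the exponential generating function for the Bell numbers Bell_k: exp(e^x - 1) = sum_{k>=0} Bell_k x^k / k!.
So the coefficient of x^22 in 3 exp(e^x - 1) is 3 Bell_22 / 22!.
Computing: Bell_22 = 4506715738447323 and 22! = 1124000727777607680000, giving
3 * 4506715738447323/1124000727777607680000 = 88366975263673/7346409985474560000.

88366975263673/7346409985474560000


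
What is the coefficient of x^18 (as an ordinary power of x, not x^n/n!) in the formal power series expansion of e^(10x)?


The exponential series is e^y = sum_{k>=0} y^k / k!. Substituting y = 10x gives
e^(10x) = sum_{k>=0} 10^k x^k / k!.
So the coefficient of x^n is a^n/n! with a = 10, n = 18:
10^18 / 18! = 1000000000000000000/6402373705728000 = 122070312500/781539759

122070312500/781539759


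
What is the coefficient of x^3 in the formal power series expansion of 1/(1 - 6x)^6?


The general identity 1/(1 - c x)^r = sum_{k>=0} c^k C(k + r - 1, r - 1) x^k follows by substituting y = c x into 1/(1 - y)^r = sum_{k>=0} C(k + r - 1, r - 1) y^k.
For c = 6, r = 6, k = 3:
6^3 * C(8, 5) = 216 * 56 = 12096.

12096


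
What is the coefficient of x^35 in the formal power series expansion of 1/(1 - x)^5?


The negative binomial / multiset identity is
1/(1 - x)^r = sum_{k>=0} C(k + r - 1, r - 1) x^k.
Here r = 5 and k = 35, so the coefficient is
C(35 + 4, 4) = C(39, 4)
= 82251

82251


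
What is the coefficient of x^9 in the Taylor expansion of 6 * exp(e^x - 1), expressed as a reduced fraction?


exp(e^x - 1) = sum_{k>=0} Bell_k x^k / k!, where Bell_k is the k-th Bell number.
So the coefficient of x^9 is 6 * Bell_9 / 9!.
Computing: Bell_9 = 21147 and 9! = 362880, giving
6 * 21147/362880 = 1007/2880.

1007/2880


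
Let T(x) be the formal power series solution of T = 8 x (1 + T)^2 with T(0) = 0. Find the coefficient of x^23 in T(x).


Apply the Lagrange inversion formula: if T = 8 x * phi(T) with phi(t) = (1 + t)^2, then [x^n] T = 8^n * (1/n) [t^(n-1)] phi(t)^n = 8^n * (1/n) [t^(n-1)] (1 + t)^(2n) = 8^n * (1/n) C(2n, n-1).
Using the identity C(2n, n-1) = C(2n, n) * n / (n+1), the unscaled factor equals C(2n, n) / (n+1) = C_n, the n-th Catalan number.
For n = 23: C_23 = C(46, 23) / 24 = 8233430727600/24 = 343059613650.
With the 8^23 = 590295810358705651712 factor, the coefficient is 590295810358705651712 * 343059613650 = 202506652640871228790390181068800.

202506652640871228790390181068800


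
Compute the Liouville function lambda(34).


The Liouville function is lambda(k) = (-1)^Omega(k), where Omega(k) counts the prime factors of k with multiplicity.
Factoring: 34 = 2 * 17, so Omega(34) = 2.
lambda(34) = (-1)^2 = 1.

1


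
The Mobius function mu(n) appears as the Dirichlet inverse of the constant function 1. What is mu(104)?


104 has a squared prime factor, so mu(104) = 0.
Factorization reveals a repeated prime.

0


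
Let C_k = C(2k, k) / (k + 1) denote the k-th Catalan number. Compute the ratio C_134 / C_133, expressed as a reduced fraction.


Using C_k = (2k)! / (k! (k+1)!), the ratio C_{k+1}/C_k simplifies to
C_{k+1}/C_k = [(2k+2)! / ((k+1)! (k+2)!)] * [k! (k+1)! / (2k)!]
 = (2k+2)(2k+1) / ((k+1)(k+2)) = 2(2k+1) / (k+2).
For k = 133: 2(2*133 + 1) / (133 + 2) = 534/135 = 178/45.

178/45


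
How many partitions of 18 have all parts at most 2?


Using the generating function (1-x)^(-1)(1-x^2)^(-1),
the coefficient of x^18 counts these restricted partitions.
Result = 10

10


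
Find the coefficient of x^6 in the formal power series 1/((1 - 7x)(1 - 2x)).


By partial fractions or Cauchy convolution:
The coefficient equals sum_{k=0}^{6} 7^k * 2^(6-k).
= 164683

164683


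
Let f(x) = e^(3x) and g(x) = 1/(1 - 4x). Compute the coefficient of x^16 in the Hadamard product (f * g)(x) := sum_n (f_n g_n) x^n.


Expanding: f_k = 3^k/k! (from e^(3x)) and g_k = 4^k (from 1/(1 - 4x)). So the Hadamard coefficient (f * g)_k = 3^k 4^k / k! = (12)^k / k!.
For k = 16: 12^16/16! = 184884258895036416/20922789888000 = 7739670528/875875.

7739670528/875875


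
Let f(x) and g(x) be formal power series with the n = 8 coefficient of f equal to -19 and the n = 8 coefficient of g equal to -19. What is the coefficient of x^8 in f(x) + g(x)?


Addition of formal power series is termwise.
The coefficient of x^8 in f + g = -19 + -19
= -38

-38


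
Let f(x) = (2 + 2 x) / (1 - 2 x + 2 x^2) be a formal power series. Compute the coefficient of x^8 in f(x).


Write f(x) = sum_{k>=0} a_k x^k. Multiplying both sides by 1 - 2 x + 2 x^2 gives
(1 - 2 x + 2 x^2) sum_{k>=0} a_k x^k = 2 + 2 x.
Matching coefficients:
 x^0: a_0 = 2
 x^1: a_1 - 2 a_0 = 2  =>  a_1 = 2*2 + 2 = 6
 x^k (k >= 2): a_k = 2 a_{k-1} - 2 a_{k-2}.
Iterating: a_2 = 8, a_3 = 4, a_4 = -8, a_5 = -24, a_6 = -32, a_7 = -16, a_8 = 32.
So the coefficient of x^8 is 32.

32


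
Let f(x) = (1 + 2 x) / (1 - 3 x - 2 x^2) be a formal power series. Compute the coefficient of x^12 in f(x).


Write f(x) = sum_{k>=0} a_k x^k. Multiplying both sides by 1 - 3 x - 2 x^2 gives
(1 - 3 x - 2 x^2) sum_{k>=0} a_k x^k = 1 + 2 x.
Matching coefficients:
 x^0: a_0 = 1
 x^1: a_1 - 3 a_0 = 2  =>  a_1 = 3*1 + 2 = 5
 x^k (k >= 2): a_k = 3 a_{k-1} + 2 a_{k-2}.
Iterating: a_2 = 17, a_3 = 61, a_4 = 217, a_5 = 773, a_6 = 2753, a_7 = 9805, a_8 = 34921, a_9 = 124373, a_10 = 442961, a_11 = 1577629, a_12 = 5618809.
So the coefficient of x^12 is 5618809.

5618809


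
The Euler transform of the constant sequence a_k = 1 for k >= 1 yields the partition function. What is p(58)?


The Euler transform converts the sequence a_k = 1 into the number of integer partitions.
Using the recurrence or dynamic programming:
p(58) = 715220

715220


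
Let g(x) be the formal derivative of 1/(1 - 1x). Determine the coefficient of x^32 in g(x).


Differentiate termwise: d/dx sum_{k>=0} 1^k x^k = sum_{k>=1} k 1^k x^(k-1) = sum_{j>=0} (j+1) 1^(j+1) x^j.
Equivalently, d/dx [1/(1 - 1x)] = 1/(1 - 1x)^2.
For j = 32: 33 * 1^33 = 33 * 1 = 33.

33


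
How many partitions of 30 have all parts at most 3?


Using the generating function (1-x)^(-1)(1-x^2)^(-1)(1-x^3)^(-1),
the coefficient of x^30 counts these restricted partitions.
Result = 91

91


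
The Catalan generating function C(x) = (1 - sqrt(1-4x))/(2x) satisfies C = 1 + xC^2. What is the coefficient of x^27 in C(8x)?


Substituting x -> 8x scales the n-th coefficient by 8^n, so [x^27] C(8x) = 8^27 * C_27.
C_27 = C(2*27, 27)/(28) = 1946939425648112/28 = 69533550916004.
So 8^27 * 69533550916004 = 2417851639229258349412352 * 69533550916004 = 168121810063691369842338813504712081408.

168121810063691369842338813504712081408


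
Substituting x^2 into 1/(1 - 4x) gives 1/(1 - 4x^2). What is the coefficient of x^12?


The coefficient of x^(2m) in 1/(1 - 4x^2) is 4^m.
With n = 12 = 2*6, the coefficient is 4^6 = 4096.

4096


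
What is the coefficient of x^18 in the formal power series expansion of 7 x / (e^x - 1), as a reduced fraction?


The exponential generating function for Bernoulli numbers is
x / (e^x - 1) = sum_{k>=0} B_k x^k / k!.
So the coefficient of x^18 in 7 x / (e^x - 1) is 7 B_18 / 18!.
Computing: B_18 = 43867/798, 18! = 6402373705728000, giving
7 * 43867/798 / 6402373705728000 = 43867/729870602452992000.

43867/729870602452992000


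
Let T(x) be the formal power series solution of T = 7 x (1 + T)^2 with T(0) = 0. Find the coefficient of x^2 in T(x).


Apply the Lagrange inversion formula: if T = 7 x * phi(T) with phi(t) = (1 + t)^2, then [x^n] T = 7^n * (1/n) [t^(n-1)] phi(t)^n = 7^n * (1/n) [t^(n-1)] (1 + t)^(2n) = 7^n * (1/n) C(2n, n-1).
Using the identity C(2n, n-1) = C(2n, n) * n / (n+1), the unscaled factor equals C(2n, n) / (n+1) = C_n, the n-th Catalan number.
For n = 2: C_2 = C(4, 2) / 3 = 6/3 = 2.
With the 7^2 = 49 factor, the coefficient is 49 * 2 = 98.

98


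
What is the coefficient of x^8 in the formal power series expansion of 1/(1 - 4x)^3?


The general identity 1/(1 - c x)^r = sum_{k>=0} c^k C(k + r - 1, r - 1) x^k follows by substituting y = c x into 1/(1 - y)^r = sum_{k>=0} C(k + r - 1, r - 1) y^k.
For c = 4, r = 3, k = 8:
4^8 * C(10, 2) = 65536 * 45 = 2949120.

2949120


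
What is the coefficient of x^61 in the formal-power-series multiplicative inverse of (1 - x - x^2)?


Let the inverse be f(x) = sum_{k>=0} a_k x^k. From f(x) * (1 - x - x^2) = 1 and matching coefficients:
 x^0: a_0 = 1.
 x^1: a_1 - a_0 = 0, so a_1 = 1.
 x^k (k >= 2): a_k - a_{k-1} - a_{k-2} = 0, i.e. a_k = a_{k-1} + a_{k-2}.
This is the Fibonacci-type recurrence shifted so that a_0 = a_1 = 1.
Iterating: a_0=1, a_1=1, a_2=2, a_3=3, a_4=5, a_5=8, a_6=13, a_7=21, a_8=34, a_9=55, ...
a_61 = 4052739537881.

4052739537881


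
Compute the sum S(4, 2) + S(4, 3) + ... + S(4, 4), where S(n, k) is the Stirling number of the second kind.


By definition, S(n, k) counts partitions of an n-set into exactly k nonempty blocks.
Computing row n = 4 for k = 2..4:
S(4, k): 7, 6, 1
Sum = 14.

14


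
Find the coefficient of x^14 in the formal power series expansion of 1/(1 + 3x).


Write 1/(1 + c x) = 1/(1 - (-c) x) and apply the geometric-series identity
1/(1 - y) = sum_{k>=0} y^k to get 1/(1 + c x) = sum_{k>=0} (-c)^k x^k.
So the coefficient of x^k is (-c)^k = (-1)^k * c^k.
Here c = 3 and k = 14:
(-3)^14 = 1 * 4782969 = 4782969

4782969


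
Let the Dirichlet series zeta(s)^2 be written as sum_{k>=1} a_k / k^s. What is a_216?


The Dirichlet convolution of the constant function 1 with itself gives (1 * 1)(k) = sum_{d | k} 1 = d(k), the number of positive divisors of k.
Since zeta(s) = sum_{k>=1} 1/k^s, we have zeta(s)^2 = sum_{k>=1} d(k)/k^s, so a_k = d(k).
For k = 216: the divisors are 1, 2, 3, 4, 6, 8, 9, 12, 18, 24, 27, 36, 54, 72, 108, 216.
Count = 16.

16


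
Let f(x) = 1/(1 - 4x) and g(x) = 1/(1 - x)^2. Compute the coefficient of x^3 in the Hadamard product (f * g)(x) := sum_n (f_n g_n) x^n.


f has coefficients f_k = 4^k. For g = 1/(1 - x)^2 the coefficient is g_k = C(k + 1, 1) = k + 1. The Hadamard coefficient is (f * g)_k = 4^k * (k + 1).
For k = 3: 4^3 * 4 = 64 * 4 = 256.

256


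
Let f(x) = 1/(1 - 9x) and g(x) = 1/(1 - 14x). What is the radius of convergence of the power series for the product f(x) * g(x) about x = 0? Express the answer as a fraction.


The radius of 1/(1 - 9x) is 1/9 (nearest singularity at x = 1/9), and the radius of 1/(1 - 14x) is 1/14.
The product f(x)*g(x) = 1/((1 - 9x)(1 - 14x)) has singularities at both 1/9 and 1/14, so its radius of convergence is the distance to the nearest one:
min(1/9, 1/14) = 1/14.

1/14


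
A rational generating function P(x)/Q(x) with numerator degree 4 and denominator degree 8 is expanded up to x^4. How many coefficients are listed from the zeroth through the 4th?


Expanding up to x^4 gives the coefficients for x^0, x^1, ..., x^4.
That is 4 + 1 = 5 coefficients in total.

5


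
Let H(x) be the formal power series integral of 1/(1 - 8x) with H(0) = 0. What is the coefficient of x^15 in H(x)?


1/(1 - 8x) = sum_{k>=0} 8^k x^k. Integrating termwise with H(0) = 0:
H(x) = sum_{k>=0} 8^k x^(k+1) / (k+1) = sum_{m>=1} 8^(m-1) x^m / m.
For m = 15: 8^14/15 = 4398046511104/15 = 4398046511104/15.

4398046511104/15


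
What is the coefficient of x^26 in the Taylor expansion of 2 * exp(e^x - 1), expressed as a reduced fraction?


exp(e^x - 1) = sum_{k>=0} Bell_k x^k / k!, where Bell_k is the k-th Bell number.
So the coefficient of x^26 is 2 * Bell_26 / 26!.
Computing: Bell_26 = 49631246523618756274 and 26! = 403291461126605635584000000, giving
2 * 49631246523618756274/403291461126605635584000000 = 1459742544812316361/5930756781273612288000000.

1459742544812316361/5930756781273612288000000


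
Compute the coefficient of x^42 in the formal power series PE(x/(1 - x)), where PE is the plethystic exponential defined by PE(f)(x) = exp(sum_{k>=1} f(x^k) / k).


For f(x) = x/(1 - x) we have
sum_{k>=1} f(x^k) / k = sum_{k>=1} (1/k) * x^k / (1 - x^k) = sum_{k, m >= 1} x^(k m) / k,
which after exponentiating simplifies to
PE(x/(1 - x)) = prod_{k>=1} 1 / (1 - x^k).
This is the generating function for the partition function p(n), so the coefficient of x^42 is p(42).
Computing p(42) by dynamic programming over parts 1, 2, ..., 42: p(42) = 53174.

53174


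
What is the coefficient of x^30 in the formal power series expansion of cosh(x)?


The Maclaurin series is cosh(t) = sum_{m>=0} t^(2m) / (2m)!, so substituting t = x, only even powers of x are nonzero, with coefficient of x^(2m) equal to 1 / (2m)!.
For x^30 the coefficient is 1/30! = 1/265252859812191058636308480000000 = 1/265252859812191058636308480000000.

1/265252859812191058636308480000000


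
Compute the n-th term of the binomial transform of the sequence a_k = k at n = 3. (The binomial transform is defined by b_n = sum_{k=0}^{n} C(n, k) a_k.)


With a_k = k, b_n = sum_{k=0}^{n} C(n, k) k. Using k * C(n, k) = n * C(n-1, k-1) gives b_n = n * sum_{k>=1} C(n-1, k-1) = n * 2^(n-1).
For n = 3: 3 * 2^2 = 3 * 4 = 12.

12


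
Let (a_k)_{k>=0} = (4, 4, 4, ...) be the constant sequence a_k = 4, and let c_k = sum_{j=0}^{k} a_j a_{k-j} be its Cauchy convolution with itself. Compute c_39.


Since a_j = 4 for all j >= 0, the convolution sum becomes
c_k = sum_{j=0}^{k} 4 * 4 = 16 * (k + 1).
Equivalently, the generating function of (a_k) is 4/(1 - x) and its square is 16/(1 - x)^2 = sum_{k>=0} 16(k + 1) x^k.
For k = 39: 16 * 40 = 640.

640


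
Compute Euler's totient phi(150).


phi(n) counts integers in [1, n] coprime to n. Using the multiplicative formula phi(n) = n * prod_{p | n} (1 - 1/p):
150 = 2 * 3 * 5^2, so
phi(150) = 150 * (1 - 1/2) * (1 - 1/3) * (1 - 1/5) = 40.

40


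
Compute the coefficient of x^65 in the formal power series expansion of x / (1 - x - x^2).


Let f(x) = sum_{k>=0} a_k x^k. Multiplying f(x) * (1 - x - x^2) = x and matching coefficients gives a_0 = 0, a_1 = 1, and a_k = a_{k-1} + a_{k-2} for k >= 2. These are the Fibonacci numbers F_k.
Iterating from F_0 = 0, F_1 = 1:
F_0=0, F_1=1, F_2=1, F_3=2, F_4=3, F_5=5, F_6=8, F_7=13, F_8=21, F_9=34, ...
F_65 = 17167680177565.

17167680177565


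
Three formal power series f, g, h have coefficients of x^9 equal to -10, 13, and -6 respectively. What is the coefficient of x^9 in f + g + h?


Series addition is componentwise:
-10 + 13 + -6
= -3

-3


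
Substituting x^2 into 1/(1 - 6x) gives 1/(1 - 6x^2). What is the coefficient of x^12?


The coefficient of x^(2m) in 1/(1 - 6x^2) is 6^m.
With n = 12 = 2*6, the coefficient is 6^6 = 46656.

46656


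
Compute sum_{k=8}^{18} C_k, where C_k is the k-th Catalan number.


C_8 through C_18: 1430, 4862, 16796, 58786, 208012, 742900, 2674440, 9694845, 35357670, 129644790, 477638700
Sum = 1430 + 4862 + 16796 + 58786 + 208012 + 742900 + 2674440 + 9694845 + 35357670 + 129644790 + 477638700
= 656043231

656043231


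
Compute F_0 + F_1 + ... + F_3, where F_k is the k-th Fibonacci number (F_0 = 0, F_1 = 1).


Use the identity sum_{k=0}^{N} F_k = F_{N+2} - 1 (which follows from F_{k+2} - F_{k+1} = F_k). Then
sum_{k=0}^{3} F_k = (F_{5} - 1) - (F_{1} - 1) = F_{5} - F_{1}.
Computing: F_{5} = 5, F_{1} = 1, so
Sum = 5 - 1 = 4.

4


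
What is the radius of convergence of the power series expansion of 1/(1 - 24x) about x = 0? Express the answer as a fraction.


Expanding 1/(1 - 24x) = sum_{k>=0} 24^k x^k, the series converges when |24x| < 1, i.e., |x| < 1/24.
So the radius of convergence is 1/24 = 1/24.

1/24


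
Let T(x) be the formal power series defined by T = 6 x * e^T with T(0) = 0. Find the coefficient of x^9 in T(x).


Apply the Lagrange inversion formula: if T = 6 x * phi(T) with phi(t) = e^t, then
[x^n] T = 6^n * (1/n) [t^(n-1)] phi(t)^n = 6^n * (1/n) [t^(n-1)] e^(n t) = 6^n * (1/n) * n^(n-1) / (n-1)! = 6^n * n^(n-1) / n!.
When c = 1 this is the Cayley count of rooted labeled trees on n vertices, divided by n!.
For n = 9: 6^9 * 9^8 / 9! = 10077696 * 43046721/362880 = 41841412812/35.

41841412812/35


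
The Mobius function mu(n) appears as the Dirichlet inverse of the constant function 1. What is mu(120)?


120 has a squared prime factor, so mu(120) = 0.
Factorization reveals a repeated prime.

0


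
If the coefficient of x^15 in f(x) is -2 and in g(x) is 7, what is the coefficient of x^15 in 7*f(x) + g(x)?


Scalar multiplication scales coefficients: 7 * -2 = -14.
Then add the g coefficient: -14 + 7
= -7

-7


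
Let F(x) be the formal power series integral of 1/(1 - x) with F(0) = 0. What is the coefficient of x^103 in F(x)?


1/(1 - x) = sum_{k>=0} x^k. Integrating termwise and using F(0) = 0 gives
F(x) = sum_{k>=0} x^(k+1) / (k+1) = sum_{m>=1} x^m / m = -ln(1 - x).
So the coefficient of x^103 is 1/103 = 1/103.

1/103


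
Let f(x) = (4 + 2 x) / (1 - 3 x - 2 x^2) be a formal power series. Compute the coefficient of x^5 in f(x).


Write f(x) = sum_{k>=0} a_k x^k. Multiplying both sides by 1 - 3 x - 2 x^2 gives
(1 - 3 x - 2 x^2) sum_{k>=0} a_k x^k = 4 + 2 x.
Matching coefficients:
 x^0: a_0 = 4
 x^1: a_1 - 3 a_0 = 2  =>  a_1 = 3*4 + 2 = 14
 x^k (k >= 2): a_k = 3 a_{k-1} + 2 a_{k-2}.
Iterating: a_2 = 50, a_3 = 178, a_4 = 634, a_5 = 2258.
So the coefficient of x^5 is 2258.

2258


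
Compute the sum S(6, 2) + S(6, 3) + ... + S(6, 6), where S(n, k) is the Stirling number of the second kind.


By definition, S(n, k) counts partitions of an n-set into exactly k nonempty blocks.
Computing row n = 6 for k = 2..6:
S(6, k): 31, 90, 65, 15, 1
Sum = 202.

202


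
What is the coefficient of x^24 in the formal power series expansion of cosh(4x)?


The Maclaurin series is cosh(t) = sum_{m>=0} t^(2m) / (2m)!, so substituting t = 4x, only even powers of x are nonzero, with coefficient of x^(2m) equal to 4^(2m) / (2m)!.
For x^24 the coefficient is 4^24/24! = 281474976710656/620448401733239439360000 = 67108864/147926426347074375.

67108864/147926426347074375


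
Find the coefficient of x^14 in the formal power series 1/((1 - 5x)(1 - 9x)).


By partial fractions or Cauchy convolution:
The coefficient equals sum_{k=0}^{14} 5^k * 9^(14-k).
= 51465153629131

51465153629131


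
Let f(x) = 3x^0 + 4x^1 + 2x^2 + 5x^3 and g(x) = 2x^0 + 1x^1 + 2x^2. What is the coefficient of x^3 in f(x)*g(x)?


Cauchy product at x^3:
4*2 + 2*1 + 5*2
= 20

20


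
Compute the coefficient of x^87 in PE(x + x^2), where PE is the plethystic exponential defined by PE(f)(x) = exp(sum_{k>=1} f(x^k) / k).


With f(x) = x + x^2, the exponent is sum_{k>=1} (x^k + x^(2k)) / k = -ln(1 - x) - ln(1 - x^2). Exponentiating:
PE(x + x^2) = 1 / ((1 - x)(1 - x^2)).
This is the generating function for partitions of n into parts of size 1 or 2. The number of 2's can be any j in 0..43, and the rest are 1's, so
[x^87] = floor(87/2) + 1 = 44.

44


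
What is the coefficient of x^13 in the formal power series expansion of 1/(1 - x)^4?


The expansion 1/(1 - x)^r = sum_{k>=0} C(k + r - 1, r - 1) x^k follows from the multiset / negative-binomial theorem (or from repeated differentiation of the geometric series).
For r = 4 and k = 13:
C(16, 3) = 20922789888000 / (6 * 6227020800) = 560.

560


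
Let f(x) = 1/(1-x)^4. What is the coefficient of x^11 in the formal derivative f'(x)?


Differentiate: d/dx [ 1/(1-x)^r ] = r / (1-x)^(r+1).
Here r = 4, so f'(x) = 4 / (1-x)^5.
The expansion of 1/(1-x)^(r+1) has coefficient of x^n equal to C(n+r, r).
So the coefficient of x^11 in f'(x) is
4 * C(15, 4) = 4 * 1365 = 5460

5460


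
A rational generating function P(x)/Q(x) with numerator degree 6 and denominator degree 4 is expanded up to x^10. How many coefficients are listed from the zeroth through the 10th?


Expanding up to x^10 gives the coefficients for x^0, x^1, ..., x^10.
That is 10 + 1 = 11 coefficients in total.

11


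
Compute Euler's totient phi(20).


phi(n) counts integers in [1, n] coprime to n. Using the multiplicative formula phi(n) = n * prod_{p | n} (1 - 1/p):
20 = 2^2 * 5, so
phi(20) = 20 * (1 - 1/2) * (1 - 1/5) = 8.

8


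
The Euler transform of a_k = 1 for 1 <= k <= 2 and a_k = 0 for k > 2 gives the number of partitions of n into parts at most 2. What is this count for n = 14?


Partitions of 14 into parts at most 2:
Using generating function (1-x)^(-1)(1-x^2)^(-1),
the coefficient of x^14 = 8

8


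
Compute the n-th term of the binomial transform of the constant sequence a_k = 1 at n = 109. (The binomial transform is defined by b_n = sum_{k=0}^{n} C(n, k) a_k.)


With a_k = 1 for all k, b_n = sum_{k=0}^{n} C(n, k) = 2^n by the binomial theorem.
For n = 109: 2^109 = 649037107316853453566312041152512.

649037107316853453566312041152512


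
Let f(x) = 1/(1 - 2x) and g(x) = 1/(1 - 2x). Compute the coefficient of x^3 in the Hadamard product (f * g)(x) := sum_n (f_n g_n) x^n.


f has coefficients f_k = 2^k and g has coefficients g_k = 2^k, so the Hadamard product has coefficient (f*g)_k = 2^k * 2^k = 4^k.
For k = 3: 4^3 = 64.

64


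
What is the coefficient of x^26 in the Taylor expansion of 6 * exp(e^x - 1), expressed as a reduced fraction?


exp(e^x - 1) = sum_{k>=0} Bell_k x^k / k!, where Bell_k is the k-th Bell number.
So the coefficient of x^26 is 6 * Bell_26 / 26!.
Computing: Bell_26 = 49631246523618756274 and 26! = 403291461126605635584000000, giving
6 * 49631246523618756274/403291461126605635584000000 = 1459742544812316361/1976918927091204096000000.

1459742544812316361/1976918927091204096000000


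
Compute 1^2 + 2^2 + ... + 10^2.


This power sum has a closed form given by Faulhaber's formula
sum_{k=1}^{m} k^p = (1 / (p + 1)) * sum_{j=0}^{p} C(p + 1, j) B_j m^(p + 1 - j),
but for small m direct computation is fastest:
1 + 4 + 9 + 16 + 25 + 36 + 49 + 64 + 81 + 100 = 385.

385


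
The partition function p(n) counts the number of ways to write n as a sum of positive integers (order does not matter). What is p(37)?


Using the generating function prod_{k>=1} 1/(1-x^k), we compute p(37).
By dynamic programming over parts 1 through 37:
p(37) = 21637

21637


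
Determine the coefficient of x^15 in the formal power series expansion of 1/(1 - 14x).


The geometric series identity gives 1/(1 - c x) = sum_{k>=0} c^k x^k, so the coefficient of x^k is c^k.
Here c = 14 and k = 15.
Computing: 14^15 = 155568095557812224

155568095557812224


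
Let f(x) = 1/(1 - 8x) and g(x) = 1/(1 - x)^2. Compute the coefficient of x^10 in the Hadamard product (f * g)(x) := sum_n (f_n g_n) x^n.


f has coefficients f_k = 8^k. For g = 1/(1 - x)^2 the coefficient is g_k = C(k + 1, 1) = k + 1. The Hadamard coefficient is (f * g)_k = 8^k * (k + 1).
For k = 10: 8^10 * 11 = 1073741824 * 11 = 11811160064.

11811160064


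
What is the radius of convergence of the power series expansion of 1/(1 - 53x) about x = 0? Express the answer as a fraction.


Expanding 1/(1 - 53x) = sum_{k>=0} 53^k x^k, the series converges when |53x| < 1, i.e., |x| < 1/53.
So the radius of convergence is 1/53 = 1/53.

1/53
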